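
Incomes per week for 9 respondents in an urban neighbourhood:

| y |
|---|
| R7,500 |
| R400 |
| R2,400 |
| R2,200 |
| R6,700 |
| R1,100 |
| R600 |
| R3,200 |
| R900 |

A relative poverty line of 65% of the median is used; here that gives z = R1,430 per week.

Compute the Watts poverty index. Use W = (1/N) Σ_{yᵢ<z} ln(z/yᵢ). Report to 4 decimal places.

0.3187

Poor units: R400, R600, R900, R1,100 (q = 4 of N = 9).
Log gaps: ln(1430/400) = 1.2740; ln(1430/600) = 0.8685; ln(1430/900) = 0.4630; ln(1430/1100) = 0.2624.
W = 2.867864 / 9 = 0.3187.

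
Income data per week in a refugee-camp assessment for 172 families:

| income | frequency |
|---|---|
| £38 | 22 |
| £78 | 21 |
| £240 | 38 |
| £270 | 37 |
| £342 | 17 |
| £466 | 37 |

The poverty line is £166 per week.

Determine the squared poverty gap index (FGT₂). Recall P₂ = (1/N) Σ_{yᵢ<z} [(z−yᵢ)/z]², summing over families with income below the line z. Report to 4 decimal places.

Incomes under z: 22×£38, 21×£78 (q = 43 of N = 172).
Relative gaps: (166−38)/166 = 0.7711 (×22); (166−78)/166 = 0.5301 (×21).
Squared: 0.5946 (×22); 0.2810 (×21).
Sum = 18.982145; P₂ = 18.982145 / 172 = 0.1104.

0.1104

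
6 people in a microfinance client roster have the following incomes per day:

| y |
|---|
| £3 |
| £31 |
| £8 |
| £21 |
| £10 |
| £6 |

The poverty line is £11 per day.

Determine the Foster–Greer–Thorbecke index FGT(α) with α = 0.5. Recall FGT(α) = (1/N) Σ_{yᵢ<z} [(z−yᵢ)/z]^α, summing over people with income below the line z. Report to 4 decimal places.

0.3918

Below z: £3, £6, £8, £10 (q = 4 of N = 6).
Normalized shortfalls: (11−3)/11 = 0.7273; (11−6)/11 = 0.4545; (11−8)/11 = 0.2727; (11−10)/11 = 0.0909.
Raised to α = 0.5: 0.85280; 0.67420; 0.52223; 0.30151.
Sum = 2.350747; FGT(0.5) = 2.350747 / 6 = 0.3918.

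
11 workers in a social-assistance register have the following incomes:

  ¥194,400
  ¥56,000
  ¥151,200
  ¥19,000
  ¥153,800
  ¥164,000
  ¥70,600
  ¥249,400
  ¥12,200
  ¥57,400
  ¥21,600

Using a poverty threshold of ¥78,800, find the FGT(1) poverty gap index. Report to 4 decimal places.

Incomes under z: ¥12,200, ¥19,000, ¥21,600, ¥56,000, ¥57,400, ¥70,600 (q = 6 of N = 11).
Gap ratios (z−y)/z: (78800−12200)/78800 = 0.8452; (78800−19000)/78800 = 0.7589; (78800−21600)/78800 = 0.7259; (78800−56000)/78800 = 0.2893; (78800−57400)/78800 = 0.2716; (78800−70600)/78800 = 0.1041.
Σ = 2.994924. Dividing by the full population N = 11 gives P₁ = 0.2723.

0.2723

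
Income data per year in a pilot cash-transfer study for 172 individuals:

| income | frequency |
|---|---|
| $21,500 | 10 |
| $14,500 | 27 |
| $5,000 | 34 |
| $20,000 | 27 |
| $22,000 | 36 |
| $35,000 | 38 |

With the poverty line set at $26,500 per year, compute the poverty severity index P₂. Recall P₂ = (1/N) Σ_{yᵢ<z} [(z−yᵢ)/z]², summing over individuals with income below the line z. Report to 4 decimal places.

Below the line: 34×$5,000, 27×$14,500, 27×$20,000, 10×$21,500, 36×$22,000 (q = 134 of N = 172).
Normalized shortfalls: (26500−5000)/26500 = 0.8113 (×34); (26500−14500)/26500 = 0.4528 (×27); (26500−20000)/26500 = 0.2453 (×27); (26500−21500)/26500 = 0.1887 (×10); (26500−22000)/26500 = 0.1698 (×36).
Squared: 0.6582 (×34); 0.2051 (×27); 0.0602 (×27); 0.0356 (×10); 0.0288 (×36).
Sum = 30.935208; P₂ = 30.935208 / 172 = 0.1799.

0.1799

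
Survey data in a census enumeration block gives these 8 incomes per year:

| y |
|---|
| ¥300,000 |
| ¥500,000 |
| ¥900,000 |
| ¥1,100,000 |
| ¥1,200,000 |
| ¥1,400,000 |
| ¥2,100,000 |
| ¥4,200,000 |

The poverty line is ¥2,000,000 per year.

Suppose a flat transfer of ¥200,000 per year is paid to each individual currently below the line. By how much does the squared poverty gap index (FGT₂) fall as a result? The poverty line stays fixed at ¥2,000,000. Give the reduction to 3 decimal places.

0.075

Before: below the line — ¥300,000, ¥500,000, ¥900,000, ¥1,100,000, ¥1,200,000, ¥1,400,000; squared poverty gap index (FGT₂) = 0.25500.
After the ¥200,000 transfer: below the line — ¥500,000, ¥700,000, ¥1,100,000, ¥1,300,000, ¥1,400,000, ¥1,600,000; squared poverty gap index (FGT₂) = 0.18000.
Reduction = 0.25500 − 0.18000 = 0.075.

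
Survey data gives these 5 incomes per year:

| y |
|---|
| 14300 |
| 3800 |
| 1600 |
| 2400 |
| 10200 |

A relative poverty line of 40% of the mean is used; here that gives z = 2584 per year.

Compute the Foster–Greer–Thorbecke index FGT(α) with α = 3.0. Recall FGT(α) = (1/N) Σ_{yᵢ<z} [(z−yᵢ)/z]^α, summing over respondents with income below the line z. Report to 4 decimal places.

0.0111

Below z: 1600, 2400 (q = 2 of N = 5).
Shortfall ratios: (2584−1600)/2584 = 0.3808; (2584−2400)/2584 = 0.0712.
Raised to α = 3.0: 0.05522; 0.00036.
Sum = 0.055583; FGT(3.0) = 0.055583 / 5 = 0.0111.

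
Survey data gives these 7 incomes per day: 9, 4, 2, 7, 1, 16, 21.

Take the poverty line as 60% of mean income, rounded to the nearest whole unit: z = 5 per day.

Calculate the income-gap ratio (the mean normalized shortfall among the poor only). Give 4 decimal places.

0.5333

Poor units: 1, 2, 4 (q = 3 of N = 7).
Relative gaps: 0.8000, 0.6000, 0.2000; sum = 1.600000.
The income-gap ratio divides by q (the poor only): 1.600000 / 3 = 0.5333.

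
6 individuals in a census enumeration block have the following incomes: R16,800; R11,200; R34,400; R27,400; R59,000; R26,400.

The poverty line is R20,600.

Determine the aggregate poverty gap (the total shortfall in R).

Incomes under z: R11,200, R16,800 (q = 2 of N = 6).
Individual gaps: 20600−11200 = 9400; 20600−16800 = 3800.
Aggregate gap = R13,200.

R13,200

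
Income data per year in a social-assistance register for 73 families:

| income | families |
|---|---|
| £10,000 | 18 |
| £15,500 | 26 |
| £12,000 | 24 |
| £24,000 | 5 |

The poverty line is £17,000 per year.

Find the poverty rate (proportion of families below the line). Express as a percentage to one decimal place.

68 of the 73 families have income below £17,000.
H = 68/73 = 93.2%.

93.2%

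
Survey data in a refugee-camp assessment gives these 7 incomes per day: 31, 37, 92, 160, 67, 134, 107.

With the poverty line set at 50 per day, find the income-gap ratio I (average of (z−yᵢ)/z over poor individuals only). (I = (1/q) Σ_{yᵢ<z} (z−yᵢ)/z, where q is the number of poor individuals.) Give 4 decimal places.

Below z: 31, 37 (q = 2 of N = 7).
Shortfall ratios (z−y)/z: 0.3800, 0.2600; sum = 0.640000.
I averages over the q = 2 poor units only: 0.640000 / 2 = 0.3200.

0.3200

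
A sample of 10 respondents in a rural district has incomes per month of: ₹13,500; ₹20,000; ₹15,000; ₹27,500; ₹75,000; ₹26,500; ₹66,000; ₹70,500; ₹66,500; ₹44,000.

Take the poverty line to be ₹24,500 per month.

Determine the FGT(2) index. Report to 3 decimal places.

0.039

Below the line: ₹13,500, ₹15,000, ₹20,000 (q = 3 of N = 10).
Gap ratios (z−y)/z: (24500−13500)/24500 = 0.4490; (24500−15000)/24500 = 0.3878; (24500−20000)/24500 = 0.1837.
Squared: 0.2016; 0.1504; 0.0337.
Sum = 0.385673; P₂ = 0.385673 / 10 = 0.039.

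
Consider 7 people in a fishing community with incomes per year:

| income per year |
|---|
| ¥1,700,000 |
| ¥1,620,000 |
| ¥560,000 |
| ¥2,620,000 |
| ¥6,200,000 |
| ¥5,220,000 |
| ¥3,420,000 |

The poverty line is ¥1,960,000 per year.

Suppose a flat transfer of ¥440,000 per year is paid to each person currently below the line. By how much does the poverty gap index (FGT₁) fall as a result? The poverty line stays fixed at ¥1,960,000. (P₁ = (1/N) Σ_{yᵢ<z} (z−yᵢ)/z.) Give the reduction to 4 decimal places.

Before: below the line — ¥560,000, ¥1,620,000, ¥1,700,000; poverty gap index (FGT₁) = 0.145773.
After the ¥440,000 transfer: below the line — ¥1,000,000; poverty gap index (FGT₁) = 0.069971.
Reduction = 0.145773 − 0.069971 = 0.0758.

0.0758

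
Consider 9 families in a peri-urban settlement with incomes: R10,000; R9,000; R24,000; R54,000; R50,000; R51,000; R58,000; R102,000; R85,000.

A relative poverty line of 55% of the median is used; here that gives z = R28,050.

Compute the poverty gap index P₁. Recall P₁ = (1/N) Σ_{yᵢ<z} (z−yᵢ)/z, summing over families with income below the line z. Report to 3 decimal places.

0.163

Below z: R9,000, R10,000, R24,000 (q = 3 of N = 9).
Gap ratios (z−y)/z: (28050−9000)/28050 = 0.6791; (28050−10000)/28050 = 0.6435; (28050−24000)/28050 = 0.1444.
Sum of shortfalls = 1.467023; P₁ averages over all N: 1.467023 / 9 = 0.163.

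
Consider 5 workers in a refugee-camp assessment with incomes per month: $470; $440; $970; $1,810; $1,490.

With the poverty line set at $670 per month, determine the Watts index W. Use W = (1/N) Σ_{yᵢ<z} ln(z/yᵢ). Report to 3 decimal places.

0.155

Poor units: $440, $470 (q = 2 of N = 5).
ln(z/y) terms: ln(670/440) = 0.4205; ln(670/470) = 0.3545.
W = 0.775048 / 5 = 0.155.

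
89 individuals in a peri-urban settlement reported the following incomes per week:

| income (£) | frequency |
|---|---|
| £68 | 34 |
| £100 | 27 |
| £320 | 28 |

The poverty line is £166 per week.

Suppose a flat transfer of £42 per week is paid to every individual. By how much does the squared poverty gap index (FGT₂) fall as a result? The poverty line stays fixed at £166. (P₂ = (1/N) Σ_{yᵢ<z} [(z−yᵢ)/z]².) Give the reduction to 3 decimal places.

0.131

Before: below the line — 34×£68, 27×£100; squared poverty gap index (FGT₂) = 0.18110.
After the £42 transfer: below the line — 34×£110, 27×£142; squared poverty gap index (FGT₂) = 0.04982.
Reduction = 0.18110 − 0.04982 = 0.131.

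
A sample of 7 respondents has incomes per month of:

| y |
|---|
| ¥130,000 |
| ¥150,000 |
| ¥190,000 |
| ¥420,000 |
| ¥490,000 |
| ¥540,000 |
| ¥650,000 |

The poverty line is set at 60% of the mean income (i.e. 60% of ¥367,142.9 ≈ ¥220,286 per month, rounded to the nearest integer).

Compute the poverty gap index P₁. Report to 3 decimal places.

Below z: ¥130,000, ¥150,000, ¥190,000 (q = 3 of N = 7).
Normalized shortfalls: (220286−130000)/220286 = 0.4099; (220286−150000)/220286 = 0.3191; (220286−190000)/220286 = 0.1375.
Σ = 0.866410. Dividing by the full population N = 7 gives P₁ = 0.124.

0.124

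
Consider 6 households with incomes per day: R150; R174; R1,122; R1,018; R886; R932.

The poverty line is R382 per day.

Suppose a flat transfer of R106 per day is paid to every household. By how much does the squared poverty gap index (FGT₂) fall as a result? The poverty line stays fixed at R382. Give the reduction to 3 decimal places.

Before: below the line — R150, R174; squared poverty gap index (FGT₂) = 0.11089.
After the R106 transfer: below the line — R256, R280; squared poverty gap index (FGT₂) = 0.03002.
Reduction = 0.11089 − 0.03002 = 0.081.

0.081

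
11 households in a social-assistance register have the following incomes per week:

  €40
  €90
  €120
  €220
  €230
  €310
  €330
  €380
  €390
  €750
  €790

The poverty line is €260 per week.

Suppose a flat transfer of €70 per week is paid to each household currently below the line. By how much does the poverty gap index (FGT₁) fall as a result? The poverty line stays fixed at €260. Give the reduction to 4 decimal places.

Before: below the line — €40, €90, €120, €220, €230; poverty gap index (FGT₁) = 0.209790.
After the €70 transfer: below the line — €110, €160, €190; poverty gap index (FGT₁) = 0.111888.
Reduction = 0.209790 − 0.111888 = 0.0979.

0.0979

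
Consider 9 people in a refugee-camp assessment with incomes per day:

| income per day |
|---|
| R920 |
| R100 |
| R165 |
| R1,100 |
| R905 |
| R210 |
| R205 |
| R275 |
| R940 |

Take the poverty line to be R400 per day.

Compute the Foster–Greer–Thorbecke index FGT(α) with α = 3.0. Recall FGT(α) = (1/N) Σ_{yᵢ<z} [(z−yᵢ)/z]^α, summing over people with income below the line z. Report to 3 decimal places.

Incomes under z: R100, R165, R205, R210, R275 (q = 5 of N = 9).
Normalized shortfalls: (400−100)/400 = 0.7500; (400−165)/400 = 0.5875; (400−205)/400 = 0.4875; (400−210)/400 = 0.4750; (400−275)/400 = 0.3125.
Raised to α = 3.0: 0.42188; 0.20278; 0.11586; 0.10717; 0.03052.
Sum = 0.878201; FGT(3.0) = 0.878201 / 9 = 0.098.

0.098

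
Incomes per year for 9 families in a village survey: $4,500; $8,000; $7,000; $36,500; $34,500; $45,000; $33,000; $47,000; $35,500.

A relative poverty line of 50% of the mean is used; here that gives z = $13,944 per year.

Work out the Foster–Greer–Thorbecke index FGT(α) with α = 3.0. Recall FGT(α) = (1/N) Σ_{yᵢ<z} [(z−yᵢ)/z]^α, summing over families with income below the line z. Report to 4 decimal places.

Incomes under z: $4,500, $7,000, $8,000 (q = 3 of N = 9).
Gap ratios (z−y)/z: (13944−4500)/13944 = 0.6773; (13944−7000)/13944 = 0.4980; (13944−8000)/13944 = 0.4263.
Raised to α = 3.0: 0.31067; 0.12350; 0.07746.
Sum = 0.511634; FGT(3.0) = 0.511634 / 9 = 0.0568.

0.0568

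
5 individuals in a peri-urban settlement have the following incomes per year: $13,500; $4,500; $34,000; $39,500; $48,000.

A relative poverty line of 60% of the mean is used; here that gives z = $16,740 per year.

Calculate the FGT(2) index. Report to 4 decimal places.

0.1144

Poor units: $4,500, $13,500 (q = 2 of N = 5).
Shortfall ratios: (16740−4500)/16740 = 0.7312; (16740−13500)/16740 = 0.1935.
Squared: 0.5346; 0.0375.
Sum = 0.572089; P₂ = 0.572089 / 5 = 0.1144.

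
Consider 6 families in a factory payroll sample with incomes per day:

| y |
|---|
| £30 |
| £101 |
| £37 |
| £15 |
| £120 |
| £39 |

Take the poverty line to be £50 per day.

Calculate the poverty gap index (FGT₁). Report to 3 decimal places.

0.263

Below the line: £15, £30, £37, £39 (q = 4 of N = 6).
Normalized shortfalls: (50−15)/50 = 0.7000; (50−30)/50 = 0.4000; (50−37)/50 = 0.2600; (50−39)/50 = 0.2200.
Sum of shortfalls = 1.580000; P₁ averages over all N: 1.580000 / 6 = 0.263.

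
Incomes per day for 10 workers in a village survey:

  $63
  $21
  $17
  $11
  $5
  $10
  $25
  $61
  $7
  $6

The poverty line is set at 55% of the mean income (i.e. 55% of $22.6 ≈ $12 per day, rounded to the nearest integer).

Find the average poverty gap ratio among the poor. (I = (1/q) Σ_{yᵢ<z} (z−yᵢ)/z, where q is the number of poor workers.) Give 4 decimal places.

Below z: $5, $6, $7, $10, $11 (q = 5 of N = 10).
Shortfall ratios (z−y)/z: 0.5833, 0.5000, 0.4167, 0.1667, 0.0833; sum = 1.750000.
I averages over the q = 5 poor units only: 1.750000 / 5 = 0.3500.

0.3500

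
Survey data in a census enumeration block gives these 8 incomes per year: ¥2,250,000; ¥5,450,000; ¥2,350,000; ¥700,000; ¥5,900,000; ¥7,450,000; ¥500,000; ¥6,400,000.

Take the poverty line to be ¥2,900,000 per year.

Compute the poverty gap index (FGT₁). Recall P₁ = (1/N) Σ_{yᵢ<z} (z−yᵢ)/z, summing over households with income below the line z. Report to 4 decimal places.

0.2500

Poor units: ¥500,000, ¥700,000, ¥2,250,000, ¥2,350,000 (q = 4 of N = 8).
Gap ratios (z−y)/z: (2900000−500000)/2900000 = 0.8276; (2900000−700000)/2900000 = 0.7586; (2900000−2250000)/2900000 = 0.2241; (2900000−2350000)/2900000 = 0.1897.
Σ = 2.000000. Dividing by the full population N = 8 gives P₁ = 0.2500.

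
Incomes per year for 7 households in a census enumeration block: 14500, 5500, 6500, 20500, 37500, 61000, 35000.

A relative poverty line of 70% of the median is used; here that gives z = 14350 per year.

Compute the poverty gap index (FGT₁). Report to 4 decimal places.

0.1663

Below z: 5500, 6500 (q = 2 of N = 7).
Gap ratios (z−y)/z: (14350−5500)/14350 = 0.6167; (14350−6500)/14350 = 0.5470.
Sum of shortfalls = 1.163763; P₁ averages over all N: 1.163763 / 7 = 0.1663.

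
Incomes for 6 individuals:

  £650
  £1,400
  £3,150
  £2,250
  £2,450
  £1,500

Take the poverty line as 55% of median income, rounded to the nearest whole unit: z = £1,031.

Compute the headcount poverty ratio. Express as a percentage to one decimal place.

1 of the 6 individuals have income below £1,031.
H = 1/6 = 16.7%.

16.7%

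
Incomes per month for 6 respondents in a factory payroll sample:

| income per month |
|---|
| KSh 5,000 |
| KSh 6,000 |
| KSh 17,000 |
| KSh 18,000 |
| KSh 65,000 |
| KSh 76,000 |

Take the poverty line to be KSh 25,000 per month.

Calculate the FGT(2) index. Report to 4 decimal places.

0.2331

Below the line: KSh 5,000, KSh 6,000, KSh 17,000, KSh 18,000 (q = 4 of N = 6).
Relative gaps: (25000−5000)/25000 = 0.8000; (25000−6000)/25000 = 0.7600; (25000−17000)/25000 = 0.3200; (25000−18000)/25000 = 0.2800.
Squared: 0.6400; 0.5776; 0.1024; 0.0784.
Sum = 1.398400; P₂ = 1.398400 / 6 = 0.2331.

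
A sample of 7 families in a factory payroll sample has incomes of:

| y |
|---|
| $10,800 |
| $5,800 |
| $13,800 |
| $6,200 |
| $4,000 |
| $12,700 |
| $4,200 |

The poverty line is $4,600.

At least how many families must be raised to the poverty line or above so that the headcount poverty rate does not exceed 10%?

Currently q = 2 of N = 7 are below the line (H = 0.286).
A headcount ratio of at most 10% allows at most ⌊0.10 × 7⌋ = 0 poor families.
So at least 2 − 0 = 2 must be lifted.

2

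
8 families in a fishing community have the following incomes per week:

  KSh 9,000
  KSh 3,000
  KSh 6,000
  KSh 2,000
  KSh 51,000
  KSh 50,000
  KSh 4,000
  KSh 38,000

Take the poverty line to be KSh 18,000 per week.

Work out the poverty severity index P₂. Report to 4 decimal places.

Below the line: KSh 2,000, KSh 3,000, KSh 4,000, KSh 6,000, KSh 9,000 (q = 5 of N = 8).
Relative gaps: (18000−2000)/18000 = 0.8889; (18000−3000)/18000 = 0.8333; (18000−4000)/18000 = 0.7778; (18000−6000)/18000 = 0.6667; (18000−9000)/18000 = 0.5000.
Squared: 0.7901; 0.6944; 0.6049; 0.4444; 0.2500.
Sum = 2.783951; P₂ = 2.783951 / 8 = 0.3480.

0.3480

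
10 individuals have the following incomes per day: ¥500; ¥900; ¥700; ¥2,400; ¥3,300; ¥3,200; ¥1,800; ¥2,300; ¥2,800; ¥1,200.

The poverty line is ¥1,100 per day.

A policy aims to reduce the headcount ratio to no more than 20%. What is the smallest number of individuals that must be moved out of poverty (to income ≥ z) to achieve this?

Currently q = 3 of N = 10 are below the line (H = 0.300).
A headcount ratio of at most 20% allows at most ⌊0.20 × 10⌋ = 2 poor individuals.
So at least 3 − 2 = 1 must be lifted.

1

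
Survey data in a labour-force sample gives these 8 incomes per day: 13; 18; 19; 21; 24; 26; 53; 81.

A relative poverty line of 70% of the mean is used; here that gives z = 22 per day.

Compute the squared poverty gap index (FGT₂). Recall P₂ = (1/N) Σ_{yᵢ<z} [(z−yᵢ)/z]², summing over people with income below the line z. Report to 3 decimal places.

0.028

Below the line: 13, 18, 19, 21 (q = 4 of N = 8).
Shortfall ratios: (22−13)/22 = 0.4091; (22−18)/22 = 0.1818; (22−19)/22 = 0.1364; (22−21)/22 = 0.0455.
Squared: 0.1674; 0.0331; 0.0186; 0.0021.
Sum = 0.221074; P₂ = 0.221074 / 8 = 0.028.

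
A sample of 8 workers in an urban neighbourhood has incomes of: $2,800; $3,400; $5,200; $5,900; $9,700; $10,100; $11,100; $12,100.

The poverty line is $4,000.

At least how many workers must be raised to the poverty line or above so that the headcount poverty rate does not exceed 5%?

Currently q = 2 of N = 8 are below the line (H = 0.250).
A headcount ratio of at most 5% allows at most ⌊0.05 × 8⌋ = 0 poor workers.
So at least 2 − 0 = 2 must be lifted.

2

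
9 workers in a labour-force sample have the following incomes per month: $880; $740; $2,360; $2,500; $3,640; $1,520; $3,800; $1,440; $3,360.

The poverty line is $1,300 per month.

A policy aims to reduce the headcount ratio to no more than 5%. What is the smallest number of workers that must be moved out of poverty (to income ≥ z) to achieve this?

2

Currently q = 2 of N = 9 are below the line (H = 0.222).
A headcount ratio of at most 5% allows at most ⌊0.05 × 9⌋ = 0 poor workers.
So at least 2 − 0 = 2 must be lifted.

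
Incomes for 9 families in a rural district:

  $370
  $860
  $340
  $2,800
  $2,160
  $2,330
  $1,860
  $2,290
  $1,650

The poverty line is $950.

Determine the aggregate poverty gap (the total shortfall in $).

$1,280

Below the line: $340, $370, $860 (q = 3 of N = 9).
Individual gaps: 950−340 = 610; 950−370 = 580; 950−860 = 90.
Aggregate gap = $1,280.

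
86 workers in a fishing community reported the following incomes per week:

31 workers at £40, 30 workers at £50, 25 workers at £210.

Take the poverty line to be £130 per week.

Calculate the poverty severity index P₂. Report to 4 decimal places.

0.3049

Below the line: 31×£40, 30×£50 (q = 61 of N = 86).
Gap ratios (z−y)/z: (130−40)/130 = 0.6923 (×31); (130−50)/130 = 0.6154 (×30).
Squared: 0.4793 (×31); 0.3787 (×30).
Sum = 26.218935; P₂ = 26.218935 / 86 = 0.3049.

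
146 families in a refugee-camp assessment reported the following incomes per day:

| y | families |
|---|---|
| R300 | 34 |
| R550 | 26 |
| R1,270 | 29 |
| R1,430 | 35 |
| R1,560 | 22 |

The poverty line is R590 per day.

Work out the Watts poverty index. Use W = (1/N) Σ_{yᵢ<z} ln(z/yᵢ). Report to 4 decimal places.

Incomes under z: 34×R300, 26×R550 (q = 60 of N = 146).
Log gaps: ln(590/300) = 0.6763 (×34); ln(590/550) = 0.0702 (×26).
W = 24.820873 / 146 = 0.1700.

0.1700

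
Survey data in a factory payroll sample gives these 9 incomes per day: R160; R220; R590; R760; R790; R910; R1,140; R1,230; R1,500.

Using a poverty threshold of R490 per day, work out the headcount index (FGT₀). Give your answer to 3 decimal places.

0.222

2 of the 9 people have income below R490.
H = 2/9 = 0.222.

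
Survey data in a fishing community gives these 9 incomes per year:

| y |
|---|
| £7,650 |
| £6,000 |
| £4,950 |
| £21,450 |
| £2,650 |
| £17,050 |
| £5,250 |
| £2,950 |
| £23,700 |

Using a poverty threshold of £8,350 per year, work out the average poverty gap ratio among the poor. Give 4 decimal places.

Below z: £2,650, £2,950, £4,950, £5,250, £6,000, £7,650 (q = 6 of N = 9).
Shortfall ratios (z−y)/z: 0.6826, 0.6467, 0.4072, 0.3713, 0.2814, 0.0838; sum = 2.473054.
The income-gap ratio divides by q (the poor only): 2.473054 / 6 = 0.4122.

0.4122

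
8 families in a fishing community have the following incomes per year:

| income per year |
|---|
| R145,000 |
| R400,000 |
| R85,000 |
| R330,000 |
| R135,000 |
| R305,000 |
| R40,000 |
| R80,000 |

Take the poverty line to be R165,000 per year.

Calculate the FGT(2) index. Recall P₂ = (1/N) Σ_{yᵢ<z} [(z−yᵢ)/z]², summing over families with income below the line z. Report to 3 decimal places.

0.140

Below the line: R40,000, R80,000, R85,000, R135,000, R145,000 (q = 5 of N = 8).
Relative gaps: (165000−40000)/165000 = 0.7576; (165000−80000)/165000 = 0.5152; (165000−85000)/165000 = 0.4848; (165000−135000)/165000 = 0.1818; (165000−145000)/165000 = 0.1212.
Squared: 0.5739; 0.2654; 0.2351; 0.0331; 0.0147.
Sum = 1.122130; P₂ = 1.122130 / 8 = 0.140.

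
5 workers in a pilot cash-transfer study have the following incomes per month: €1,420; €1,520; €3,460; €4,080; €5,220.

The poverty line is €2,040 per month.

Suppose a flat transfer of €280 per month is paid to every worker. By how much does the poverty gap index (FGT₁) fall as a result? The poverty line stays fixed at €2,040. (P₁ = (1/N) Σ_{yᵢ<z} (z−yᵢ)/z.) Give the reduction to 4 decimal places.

0.0549

Before: below the line — €1,420, €1,520; poverty gap index (FGT₁) = 0.111765.
After the €280 transfer: below the line — €1,700, €1,800; poverty gap index (FGT₁) = 0.056863.
Reduction = 0.111765 − 0.056863 = 0.0549.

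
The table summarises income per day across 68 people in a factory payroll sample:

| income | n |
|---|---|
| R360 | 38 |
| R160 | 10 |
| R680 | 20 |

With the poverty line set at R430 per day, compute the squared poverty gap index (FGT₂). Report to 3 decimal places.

Poor units: 10×R160, 38×R360 (q = 48 of N = 68).
Shortfall ratios: (430−160)/430 = 0.6279 (×10); (430−360)/430 = 0.1628 (×38).
Squared: 0.3943 (×10); 0.0265 (×38).
Sum = 4.949703; P₂ = 4.949703 / 68 = 0.073.

0.073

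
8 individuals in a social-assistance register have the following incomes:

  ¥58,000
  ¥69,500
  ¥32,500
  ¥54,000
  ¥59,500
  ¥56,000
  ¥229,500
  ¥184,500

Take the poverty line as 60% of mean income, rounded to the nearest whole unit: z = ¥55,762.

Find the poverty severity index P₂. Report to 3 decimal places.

Incomes under z: ¥32,500, ¥54,000 (q = 2 of N = 8).
Relative gaps: (55762−32500)/55762 = 0.4172; (55762−54000)/55762 = 0.0316.
Squared: 0.1740; 0.0010.
Sum = 0.175026; P₂ = 0.175026 / 8 = 0.022.

0.022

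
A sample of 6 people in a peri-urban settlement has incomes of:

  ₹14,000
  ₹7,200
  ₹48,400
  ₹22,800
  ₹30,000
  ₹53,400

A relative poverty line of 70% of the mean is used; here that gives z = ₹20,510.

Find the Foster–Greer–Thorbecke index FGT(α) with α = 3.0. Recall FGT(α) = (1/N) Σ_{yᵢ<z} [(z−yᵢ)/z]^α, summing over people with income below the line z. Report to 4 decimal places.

Below the line: ₹7,200, ₹14,000 (q = 2 of N = 6).
Gap ratios (z−y)/z: (20510−7200)/20510 = 0.6490; (20510−14000)/20510 = 0.3174.
Raised to α = 3.0: 0.27330; 0.03198.
Sum = 0.305276; FGT(3.0) = 0.305276 / 6 = 0.0509.

0.0509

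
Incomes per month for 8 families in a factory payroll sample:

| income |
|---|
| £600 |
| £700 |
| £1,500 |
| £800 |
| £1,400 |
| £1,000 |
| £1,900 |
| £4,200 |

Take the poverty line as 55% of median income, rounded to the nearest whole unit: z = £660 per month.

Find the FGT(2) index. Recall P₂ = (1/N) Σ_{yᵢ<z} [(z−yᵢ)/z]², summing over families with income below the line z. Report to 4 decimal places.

0.0010

Incomes under z: £600 (q = 1 of N = 8).
Gap ratios (z−y)/z: (660−600)/660 = 0.0909.
Squared: 0.0083.
Sum = 0.008264; P₂ = 0.008264 / 8 = 0.0010.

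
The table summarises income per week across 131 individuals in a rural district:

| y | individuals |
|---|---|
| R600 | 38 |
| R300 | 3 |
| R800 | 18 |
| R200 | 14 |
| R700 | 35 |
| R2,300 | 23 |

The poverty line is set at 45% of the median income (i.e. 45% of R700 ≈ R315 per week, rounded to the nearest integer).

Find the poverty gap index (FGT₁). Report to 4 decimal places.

Below the line: 14×R200, 3×R300 (q = 17 of N = 131).
Normalized shortfalls: (315−200)/315 = 0.3651 (×14); (315−300)/315 = 0.0476 (×3).
Sum of shortfalls = 5.253968; P₁ averages over all N: 5.253968 / 131 = 0.0401.

0.0401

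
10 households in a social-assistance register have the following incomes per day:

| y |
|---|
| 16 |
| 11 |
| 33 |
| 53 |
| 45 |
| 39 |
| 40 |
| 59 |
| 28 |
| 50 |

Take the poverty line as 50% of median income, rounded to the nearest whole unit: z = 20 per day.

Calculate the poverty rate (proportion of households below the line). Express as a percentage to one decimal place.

20.0%

2 of the 10 households have income below 20.
H = 2/10 = 20.0%.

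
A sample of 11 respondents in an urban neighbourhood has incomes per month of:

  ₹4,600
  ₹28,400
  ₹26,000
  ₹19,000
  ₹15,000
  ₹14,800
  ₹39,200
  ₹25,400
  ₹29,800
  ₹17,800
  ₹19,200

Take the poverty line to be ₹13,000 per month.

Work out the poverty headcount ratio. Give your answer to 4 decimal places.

1 of the 11 respondents have income below ₹13,000.
H = 1/11 = 0.0909.

0.0909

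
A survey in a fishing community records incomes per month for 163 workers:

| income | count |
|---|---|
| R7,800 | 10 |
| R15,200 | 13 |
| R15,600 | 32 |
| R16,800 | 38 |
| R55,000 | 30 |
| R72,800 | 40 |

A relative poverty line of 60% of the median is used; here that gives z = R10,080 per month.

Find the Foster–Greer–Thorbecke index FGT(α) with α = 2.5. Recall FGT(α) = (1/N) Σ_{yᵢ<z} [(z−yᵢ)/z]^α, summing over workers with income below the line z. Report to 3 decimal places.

Incomes under z: 10×R7,800 (q = 10 of N = 163).
Shortfall ratios: (10080−7800)/10080 = 0.2262 (×10).
Raised to α = 2.5: 0.02433 (×10).
Sum = 0.243324; FGT(2.5) = 0.243324 / 163 = 0.001.

0.001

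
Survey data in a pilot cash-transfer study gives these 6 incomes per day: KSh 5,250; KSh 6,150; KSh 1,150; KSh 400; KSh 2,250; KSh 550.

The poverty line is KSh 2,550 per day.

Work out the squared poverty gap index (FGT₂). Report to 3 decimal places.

0.274

Poor units: KSh 400, KSh 550, KSh 1,150, KSh 2,250 (q = 4 of N = 6).
Gap ratios (z−y)/z: (2550−400)/2550 = 0.8431; (2550−550)/2550 = 0.7843; (2550−1150)/2550 = 0.5490; (2550−2250)/2550 = 0.1176.
Squared: 0.7109; 0.6151; 0.3014; 0.0138.
Sum = 1.641292; P₂ = 1.641292 / 6 = 0.274.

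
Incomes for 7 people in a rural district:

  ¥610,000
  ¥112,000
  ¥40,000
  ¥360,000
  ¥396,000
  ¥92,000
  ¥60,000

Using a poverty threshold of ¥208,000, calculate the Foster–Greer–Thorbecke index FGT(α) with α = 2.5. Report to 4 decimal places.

Below z: ¥40,000, ¥60,000, ¥92,000, ¥112,000 (q = 4 of N = 7).
Relative gaps: (208000−40000)/208000 = 0.8077; (208000−60000)/208000 = 0.7115; (208000−92000)/208000 = 0.5577; (208000−112000)/208000 = 0.4615.
Raised to α = 2.5: 0.58629; 0.42707; 0.23227; 0.14472.
Sum = 1.390344; FGT(2.5) = 1.390344 / 7 = 0.1986.

0.1986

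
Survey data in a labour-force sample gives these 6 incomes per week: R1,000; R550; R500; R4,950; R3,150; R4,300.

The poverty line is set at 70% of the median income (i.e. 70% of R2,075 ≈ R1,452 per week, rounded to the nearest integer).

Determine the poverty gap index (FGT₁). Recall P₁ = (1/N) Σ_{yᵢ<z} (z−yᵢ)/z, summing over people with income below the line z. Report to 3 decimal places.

0.265

Below z: R500, R550, R1,000 (q = 3 of N = 6).
Normalized shortfalls: (1452−500)/1452 = 0.6556; (1452−550)/1452 = 0.6212; (1452−1000)/1452 = 0.3113.
Σ = 1.588154. Dividing by the full population N = 6 gives P₁ = 0.265.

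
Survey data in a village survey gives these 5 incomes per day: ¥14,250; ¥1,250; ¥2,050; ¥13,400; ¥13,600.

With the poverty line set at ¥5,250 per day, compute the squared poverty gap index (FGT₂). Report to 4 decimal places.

0.1904

Poor units: ¥1,250, ¥2,050 (q = 2 of N = 5).
Shortfall ratios: (5250−1250)/5250 = 0.7619; (5250−2050)/5250 = 0.6095.
Squared: 0.5805; 0.3715.
Sum = 0.952018; P₂ = 0.952018 / 5 = 0.1904.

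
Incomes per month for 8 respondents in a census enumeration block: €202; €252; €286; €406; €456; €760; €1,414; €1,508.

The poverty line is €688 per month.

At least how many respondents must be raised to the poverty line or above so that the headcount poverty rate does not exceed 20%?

4

Currently q = 5 of N = 8 are below the line (H = 0.625).
A headcount ratio of at most 20% allows at most ⌊0.20 × 8⌋ = 1 poor respondents.
So at least 5 − 1 = 4 must be lifted.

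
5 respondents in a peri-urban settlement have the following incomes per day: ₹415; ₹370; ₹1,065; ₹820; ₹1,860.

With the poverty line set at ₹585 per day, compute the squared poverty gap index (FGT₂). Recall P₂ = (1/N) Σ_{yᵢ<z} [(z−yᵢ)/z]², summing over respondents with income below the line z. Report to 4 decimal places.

0.0439

Below z: ₹370, ₹415 (q = 2 of N = 5).
Relative gaps: (585−370)/585 = 0.3675; (585−415)/585 = 0.2906.
Squared: 0.1351; 0.0844.
Sum = 0.219519; P₂ = 0.219519 / 5 = 0.0439.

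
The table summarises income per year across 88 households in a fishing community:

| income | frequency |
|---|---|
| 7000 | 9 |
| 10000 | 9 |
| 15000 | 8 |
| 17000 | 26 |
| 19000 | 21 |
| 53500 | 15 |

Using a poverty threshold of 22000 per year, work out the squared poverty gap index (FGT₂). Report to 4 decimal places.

0.1069

Poor units: 9×7000, 9×10000, 8×15000, 26×17000, 21×19000 (q = 73 of N = 88).
Gap ratios (z−y)/z: (22000−7000)/22000 = 0.6818 (×9); (22000−10000)/22000 = 0.5455 (×9); (22000−15000)/22000 = 0.3182 (×8); (22000−17000)/22000 = 0.2273 (×26); (22000−19000)/22000 = 0.1364 (×21).
Squared: 0.4649 (×9); 0.2975 (×9); 0.1012 (×8); 0.0517 (×26); 0.0186 (×21).
Sum = 9.404959; P₂ = 9.404959 / 88 = 0.1069.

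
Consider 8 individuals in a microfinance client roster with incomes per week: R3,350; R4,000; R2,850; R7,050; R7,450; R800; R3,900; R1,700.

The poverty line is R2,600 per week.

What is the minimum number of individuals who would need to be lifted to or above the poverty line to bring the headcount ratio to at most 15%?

2 of the 8 individuals are poor, so H = 2/8 = 0.250.
A headcount ratio of at most 15% allows at most ⌊0.15 × 8⌋ = 1 poor individuals.
So at least 2 − 1 = 1 must be lifted.

1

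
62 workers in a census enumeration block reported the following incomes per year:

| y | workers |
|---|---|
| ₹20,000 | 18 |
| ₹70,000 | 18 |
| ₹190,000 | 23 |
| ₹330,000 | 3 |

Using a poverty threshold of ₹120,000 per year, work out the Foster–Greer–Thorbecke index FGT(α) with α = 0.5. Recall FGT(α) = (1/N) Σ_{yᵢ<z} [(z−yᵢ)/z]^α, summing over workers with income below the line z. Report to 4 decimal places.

0.4524

Incomes under z: 18×₹20,000, 18×₹70,000 (q = 36 of N = 62).
Shortfall ratios: (120000−20000)/120000 = 0.8333 (×18); (120000−70000)/120000 = 0.4167 (×18).
Raised to α = 0.5: 0.91287 (×18); 0.64550 (×18).
Sum = 28.050627; FGT(0.5) = 28.050627 / 62 = 0.4524.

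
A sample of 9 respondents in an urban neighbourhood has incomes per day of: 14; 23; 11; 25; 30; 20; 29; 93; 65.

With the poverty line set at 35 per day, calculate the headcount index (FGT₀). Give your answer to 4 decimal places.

7 of the 9 respondents have income below 35.
H = 7/9 = 0.7778.

0.7778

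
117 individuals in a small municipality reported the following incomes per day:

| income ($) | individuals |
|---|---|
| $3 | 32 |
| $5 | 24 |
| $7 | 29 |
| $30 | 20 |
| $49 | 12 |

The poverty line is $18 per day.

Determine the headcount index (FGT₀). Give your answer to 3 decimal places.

85 of the 117 individuals have income below $18.
H = 85/117 = 0.726.

0.726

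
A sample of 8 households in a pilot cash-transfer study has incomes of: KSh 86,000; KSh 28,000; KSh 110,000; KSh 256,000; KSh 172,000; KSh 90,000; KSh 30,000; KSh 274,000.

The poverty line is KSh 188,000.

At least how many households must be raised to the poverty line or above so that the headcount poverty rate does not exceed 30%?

4

6 of the 8 households are poor, so H = 6/8 = 0.750.
A headcount ratio of at most 30% allows at most ⌊0.30 × 8⌋ = 2 poor households.
So at least 6 − 2 = 4 must be lifted.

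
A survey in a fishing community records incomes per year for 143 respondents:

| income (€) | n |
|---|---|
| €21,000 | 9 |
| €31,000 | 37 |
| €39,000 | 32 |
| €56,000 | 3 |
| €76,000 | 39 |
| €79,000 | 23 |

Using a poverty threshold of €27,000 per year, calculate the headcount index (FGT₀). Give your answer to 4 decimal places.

9 of the 143 respondents have income below €27,000.
H = 9/143 = 0.0629.

0.0629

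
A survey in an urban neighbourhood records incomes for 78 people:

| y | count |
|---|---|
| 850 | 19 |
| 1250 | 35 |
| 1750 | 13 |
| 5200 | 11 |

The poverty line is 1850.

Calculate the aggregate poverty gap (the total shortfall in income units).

41300

Poor units: 19×850, 35×1250, 13×1750 (q = 67 of N = 78).
Individual gaps: 19×(1850−850) = 19000; 35×(1850−1250) = 21000; 13×(1850−1750) = 1300.
Aggregate gap = 41300.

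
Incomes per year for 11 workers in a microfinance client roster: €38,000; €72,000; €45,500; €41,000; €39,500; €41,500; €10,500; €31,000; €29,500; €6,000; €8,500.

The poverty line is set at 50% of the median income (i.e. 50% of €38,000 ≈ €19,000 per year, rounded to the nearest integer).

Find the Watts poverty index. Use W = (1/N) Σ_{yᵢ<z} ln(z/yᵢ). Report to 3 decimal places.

0.232

Below the line: €6,000, €8,500, €10,500 (q = 3 of N = 11).
Log shortfalls: ln(19000/6000) = 1.1527; ln(19000/8500) = 0.8044; ln(19000/10500) = 0.5931.
W = 2.550116 / 11 = 0.232.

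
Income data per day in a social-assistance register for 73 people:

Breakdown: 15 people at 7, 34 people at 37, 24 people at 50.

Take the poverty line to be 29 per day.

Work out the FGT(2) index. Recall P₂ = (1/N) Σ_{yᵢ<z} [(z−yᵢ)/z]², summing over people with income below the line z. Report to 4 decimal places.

0.1183

Below z: 15×7 (q = 15 of N = 73).
Normalized shortfalls: (29−7)/29 = 0.7586 (×15).
Squared: 0.5755 (×15).
Sum = 8.632580; P₂ = 8.632580 / 73 = 0.1183.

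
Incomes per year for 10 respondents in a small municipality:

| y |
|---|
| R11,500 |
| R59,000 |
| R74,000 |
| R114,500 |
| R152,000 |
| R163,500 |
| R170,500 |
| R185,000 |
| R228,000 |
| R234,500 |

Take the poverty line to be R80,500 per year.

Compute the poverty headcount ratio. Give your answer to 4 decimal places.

0.3000

3 of the 10 respondents have income below R80,500.
H = 3/10 = 0.3000.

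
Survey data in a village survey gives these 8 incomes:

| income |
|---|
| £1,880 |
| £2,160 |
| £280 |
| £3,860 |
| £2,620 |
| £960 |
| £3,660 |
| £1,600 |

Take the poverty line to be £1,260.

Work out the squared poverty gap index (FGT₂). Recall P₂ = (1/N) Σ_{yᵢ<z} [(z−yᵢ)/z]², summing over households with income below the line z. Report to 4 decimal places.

0.0827

Below z: £280, £960 (q = 2 of N = 8).
Shortfall ratios: (1260−280)/1260 = 0.7778; (1260−960)/1260 = 0.2381.
Squared: 0.6049; 0.0567.
Sum = 0.661628; P₂ = 0.661628 / 8 = 0.0827.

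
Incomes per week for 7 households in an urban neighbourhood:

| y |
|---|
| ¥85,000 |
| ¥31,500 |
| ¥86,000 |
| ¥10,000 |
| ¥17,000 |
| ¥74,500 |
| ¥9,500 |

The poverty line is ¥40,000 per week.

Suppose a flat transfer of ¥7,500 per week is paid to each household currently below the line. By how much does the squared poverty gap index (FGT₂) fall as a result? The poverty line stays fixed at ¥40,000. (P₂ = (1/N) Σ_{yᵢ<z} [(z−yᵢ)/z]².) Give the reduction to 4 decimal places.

0.1031

Before: below the line — ¥9,500, ¥10,000, ¥17,000, ¥31,500; squared poverty gap index (FGT₂) = 0.217098.
After the ¥7,500 transfer: below the line — ¥17,000, ¥17,500, ¥24,500, ¥39,000; squared poverty gap index (FGT₂) = 0.113973.
Reduction = 0.217098 − 0.113973 = 0.1031.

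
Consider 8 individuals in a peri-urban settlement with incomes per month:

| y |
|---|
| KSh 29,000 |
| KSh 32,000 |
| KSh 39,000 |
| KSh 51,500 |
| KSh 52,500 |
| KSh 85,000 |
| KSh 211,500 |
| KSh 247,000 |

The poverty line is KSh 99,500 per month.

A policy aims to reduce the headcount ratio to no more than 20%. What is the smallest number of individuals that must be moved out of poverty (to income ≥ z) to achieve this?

5

6 of the 8 individuals are poor, so H = 6/8 = 0.750.
A headcount ratio of at most 20% allows at most ⌊0.20 × 8⌋ = 1 poor individuals.
So at least 6 − 1 = 5 must be lifted.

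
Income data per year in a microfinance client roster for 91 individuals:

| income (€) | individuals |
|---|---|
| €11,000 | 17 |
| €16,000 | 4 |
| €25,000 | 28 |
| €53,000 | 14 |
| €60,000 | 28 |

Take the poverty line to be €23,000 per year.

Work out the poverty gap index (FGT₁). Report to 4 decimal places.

0.1108

Below z: 17×€11,000, 4×€16,000 (q = 21 of N = 91).
Gap ratios (z−y)/z: (23000−11000)/23000 = 0.5217 (×17); (23000−16000)/23000 = 0.3043 (×4).
Σ = 10.086957. Dividing by the full population N = 91 gives P₁ = 0.1108.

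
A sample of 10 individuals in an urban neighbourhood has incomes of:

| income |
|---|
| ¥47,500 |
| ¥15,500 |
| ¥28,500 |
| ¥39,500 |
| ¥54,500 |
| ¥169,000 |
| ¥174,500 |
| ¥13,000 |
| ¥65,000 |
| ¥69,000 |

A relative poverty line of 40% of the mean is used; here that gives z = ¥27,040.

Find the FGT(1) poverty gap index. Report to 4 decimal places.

Below the line: ¥13,000, ¥15,500 (q = 2 of N = 10).
Relative gaps: (27040−13000)/27040 = 0.5192; (27040−15500)/27040 = 0.4268.
Σ = 0.946006. Dividing by the full population N = 10 gives P₁ = 0.0946.

0.0946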